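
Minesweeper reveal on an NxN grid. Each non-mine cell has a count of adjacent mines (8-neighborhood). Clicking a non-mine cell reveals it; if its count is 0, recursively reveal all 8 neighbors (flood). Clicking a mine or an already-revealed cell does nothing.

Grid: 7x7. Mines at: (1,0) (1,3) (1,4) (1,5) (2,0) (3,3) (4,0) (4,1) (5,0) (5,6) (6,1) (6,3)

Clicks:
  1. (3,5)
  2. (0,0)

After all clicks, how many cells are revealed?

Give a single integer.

Answer: 10

Derivation:
Click 1 (3,5) count=0: revealed 9 new [(2,4) (2,5) (2,6) (3,4) (3,5) (3,6) (4,4) (4,5) (4,6)] -> total=9
Click 2 (0,0) count=1: revealed 1 new [(0,0)] -> total=10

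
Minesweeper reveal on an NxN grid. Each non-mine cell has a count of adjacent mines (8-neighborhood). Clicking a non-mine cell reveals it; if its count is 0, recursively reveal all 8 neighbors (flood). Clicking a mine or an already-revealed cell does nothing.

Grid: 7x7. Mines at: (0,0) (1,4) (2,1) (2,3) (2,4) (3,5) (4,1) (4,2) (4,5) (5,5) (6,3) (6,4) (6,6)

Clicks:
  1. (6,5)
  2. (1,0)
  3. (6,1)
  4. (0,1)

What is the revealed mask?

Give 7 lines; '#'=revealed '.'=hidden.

Click 1 (6,5) count=3: revealed 1 new [(6,5)] -> total=1
Click 2 (1,0) count=2: revealed 1 new [(1,0)] -> total=2
Click 3 (6,1) count=0: revealed 6 new [(5,0) (5,1) (5,2) (6,0) (6,1) (6,2)] -> total=8
Click 4 (0,1) count=1: revealed 1 new [(0,1)] -> total=9

Answer: .#.....
#......
.......
.......
.......
###....
###..#.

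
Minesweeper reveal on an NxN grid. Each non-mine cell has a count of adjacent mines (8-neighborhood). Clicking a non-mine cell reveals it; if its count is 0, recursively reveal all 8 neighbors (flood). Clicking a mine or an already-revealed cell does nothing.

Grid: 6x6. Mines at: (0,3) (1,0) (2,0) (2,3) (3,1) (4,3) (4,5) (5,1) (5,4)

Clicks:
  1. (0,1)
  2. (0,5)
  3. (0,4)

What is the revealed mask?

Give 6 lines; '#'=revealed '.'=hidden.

Answer: .#..##
....##
....##
....##
......
......

Derivation:
Click 1 (0,1) count=1: revealed 1 new [(0,1)] -> total=1
Click 2 (0,5) count=0: revealed 8 new [(0,4) (0,5) (1,4) (1,5) (2,4) (2,5) (3,4) (3,5)] -> total=9
Click 3 (0,4) count=1: revealed 0 new [(none)] -> total=9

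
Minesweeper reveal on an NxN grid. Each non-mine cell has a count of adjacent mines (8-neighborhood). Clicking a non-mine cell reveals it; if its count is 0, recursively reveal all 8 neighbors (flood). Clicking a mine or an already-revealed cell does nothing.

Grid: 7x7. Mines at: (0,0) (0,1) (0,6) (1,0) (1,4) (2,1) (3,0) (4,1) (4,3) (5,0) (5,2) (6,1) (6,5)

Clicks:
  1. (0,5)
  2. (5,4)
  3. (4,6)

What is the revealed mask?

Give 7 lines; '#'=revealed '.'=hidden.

Answer: .....#.
.....##
....###
....###
....###
....###
.......

Derivation:
Click 1 (0,5) count=2: revealed 1 new [(0,5)] -> total=1
Click 2 (5,4) count=2: revealed 1 new [(5,4)] -> total=2
Click 3 (4,6) count=0: revealed 13 new [(1,5) (1,6) (2,4) (2,5) (2,6) (3,4) (3,5) (3,6) (4,4) (4,5) (4,6) (5,5) (5,6)] -> total=15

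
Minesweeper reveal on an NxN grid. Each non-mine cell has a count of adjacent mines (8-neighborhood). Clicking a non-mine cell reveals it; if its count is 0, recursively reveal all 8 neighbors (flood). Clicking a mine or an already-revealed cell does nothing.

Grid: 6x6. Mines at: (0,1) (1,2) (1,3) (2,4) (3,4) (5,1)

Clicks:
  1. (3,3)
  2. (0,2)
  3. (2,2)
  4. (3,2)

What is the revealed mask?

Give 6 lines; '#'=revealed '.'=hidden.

Answer: ..#...
##....
####..
####..
####..
......

Derivation:
Click 1 (3,3) count=2: revealed 1 new [(3,3)] -> total=1
Click 2 (0,2) count=3: revealed 1 new [(0,2)] -> total=2
Click 3 (2,2) count=2: revealed 1 new [(2,2)] -> total=3
Click 4 (3,2) count=0: revealed 12 new [(1,0) (1,1) (2,0) (2,1) (2,3) (3,0) (3,1) (3,2) (4,0) (4,1) (4,2) (4,3)] -> total=15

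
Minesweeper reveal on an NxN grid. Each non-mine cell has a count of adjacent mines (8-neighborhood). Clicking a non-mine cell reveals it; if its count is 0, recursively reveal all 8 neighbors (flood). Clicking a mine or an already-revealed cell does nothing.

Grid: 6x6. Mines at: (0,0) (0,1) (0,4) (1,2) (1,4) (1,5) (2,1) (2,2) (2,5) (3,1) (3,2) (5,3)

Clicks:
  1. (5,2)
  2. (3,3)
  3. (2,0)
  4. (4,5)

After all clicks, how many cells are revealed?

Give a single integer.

Click 1 (5,2) count=1: revealed 1 new [(5,2)] -> total=1
Click 2 (3,3) count=2: revealed 1 new [(3,3)] -> total=2
Click 3 (2,0) count=2: revealed 1 new [(2,0)] -> total=3
Click 4 (4,5) count=0: revealed 6 new [(3,4) (3,5) (4,4) (4,5) (5,4) (5,5)] -> total=9

Answer: 9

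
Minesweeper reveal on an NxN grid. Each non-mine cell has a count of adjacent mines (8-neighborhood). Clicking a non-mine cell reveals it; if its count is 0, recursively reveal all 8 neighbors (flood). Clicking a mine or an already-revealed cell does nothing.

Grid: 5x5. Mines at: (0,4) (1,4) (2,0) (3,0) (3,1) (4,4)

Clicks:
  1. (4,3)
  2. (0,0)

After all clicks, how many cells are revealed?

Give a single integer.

Click 1 (4,3) count=1: revealed 1 new [(4,3)] -> total=1
Click 2 (0,0) count=0: revealed 11 new [(0,0) (0,1) (0,2) (0,3) (1,0) (1,1) (1,2) (1,3) (2,1) (2,2) (2,3)] -> total=12

Answer: 12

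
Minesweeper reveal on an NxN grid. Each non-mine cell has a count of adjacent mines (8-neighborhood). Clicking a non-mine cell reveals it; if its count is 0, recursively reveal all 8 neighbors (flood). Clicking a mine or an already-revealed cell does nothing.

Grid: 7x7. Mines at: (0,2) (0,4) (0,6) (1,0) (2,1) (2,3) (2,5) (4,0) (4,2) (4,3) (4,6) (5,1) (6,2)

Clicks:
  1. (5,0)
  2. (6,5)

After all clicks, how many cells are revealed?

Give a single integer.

Answer: 9

Derivation:
Click 1 (5,0) count=2: revealed 1 new [(5,0)] -> total=1
Click 2 (6,5) count=0: revealed 8 new [(5,3) (5,4) (5,5) (5,6) (6,3) (6,4) (6,5) (6,6)] -> total=9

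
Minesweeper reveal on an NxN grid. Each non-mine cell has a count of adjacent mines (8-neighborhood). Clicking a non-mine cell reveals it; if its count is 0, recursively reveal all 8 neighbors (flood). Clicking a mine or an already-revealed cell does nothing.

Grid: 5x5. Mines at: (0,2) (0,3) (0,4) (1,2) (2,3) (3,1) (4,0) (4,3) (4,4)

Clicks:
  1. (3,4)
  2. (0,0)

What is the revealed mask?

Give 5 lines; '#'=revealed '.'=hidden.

Click 1 (3,4) count=3: revealed 1 new [(3,4)] -> total=1
Click 2 (0,0) count=0: revealed 6 new [(0,0) (0,1) (1,0) (1,1) (2,0) (2,1)] -> total=7

Answer: ##...
##...
##...
....#
.....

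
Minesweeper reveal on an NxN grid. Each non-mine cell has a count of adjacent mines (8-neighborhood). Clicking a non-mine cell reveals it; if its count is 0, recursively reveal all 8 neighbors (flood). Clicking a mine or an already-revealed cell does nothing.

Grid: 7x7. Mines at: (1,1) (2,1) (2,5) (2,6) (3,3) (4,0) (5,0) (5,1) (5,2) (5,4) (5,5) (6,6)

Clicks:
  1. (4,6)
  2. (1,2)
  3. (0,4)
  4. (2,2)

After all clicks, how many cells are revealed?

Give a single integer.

Answer: 14

Derivation:
Click 1 (4,6) count=1: revealed 1 new [(4,6)] -> total=1
Click 2 (1,2) count=2: revealed 1 new [(1,2)] -> total=2
Click 3 (0,4) count=0: revealed 12 new [(0,2) (0,3) (0,4) (0,5) (0,6) (1,3) (1,4) (1,5) (1,6) (2,2) (2,3) (2,4)] -> total=14
Click 4 (2,2) count=3: revealed 0 new [(none)] -> total=14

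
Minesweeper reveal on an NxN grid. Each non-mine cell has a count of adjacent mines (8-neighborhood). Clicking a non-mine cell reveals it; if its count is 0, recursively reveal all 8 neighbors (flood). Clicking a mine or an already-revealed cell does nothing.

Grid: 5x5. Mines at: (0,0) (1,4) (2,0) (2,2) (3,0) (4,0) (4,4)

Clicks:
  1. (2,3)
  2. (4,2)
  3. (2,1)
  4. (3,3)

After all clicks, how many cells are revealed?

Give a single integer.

Click 1 (2,3) count=2: revealed 1 new [(2,3)] -> total=1
Click 2 (4,2) count=0: revealed 6 new [(3,1) (3,2) (3,3) (4,1) (4,2) (4,3)] -> total=7
Click 3 (2,1) count=3: revealed 1 new [(2,1)] -> total=8
Click 4 (3,3) count=2: revealed 0 new [(none)] -> total=8

Answer: 8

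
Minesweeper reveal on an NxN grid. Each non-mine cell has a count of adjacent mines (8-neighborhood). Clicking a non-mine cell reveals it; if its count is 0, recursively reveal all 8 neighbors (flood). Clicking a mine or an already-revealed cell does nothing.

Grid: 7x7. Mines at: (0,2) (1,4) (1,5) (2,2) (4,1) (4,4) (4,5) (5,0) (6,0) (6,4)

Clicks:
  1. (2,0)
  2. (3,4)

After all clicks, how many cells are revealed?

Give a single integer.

Answer: 9

Derivation:
Click 1 (2,0) count=0: revealed 8 new [(0,0) (0,1) (1,0) (1,1) (2,0) (2,1) (3,0) (3,1)] -> total=8
Click 2 (3,4) count=2: revealed 1 new [(3,4)] -> total=9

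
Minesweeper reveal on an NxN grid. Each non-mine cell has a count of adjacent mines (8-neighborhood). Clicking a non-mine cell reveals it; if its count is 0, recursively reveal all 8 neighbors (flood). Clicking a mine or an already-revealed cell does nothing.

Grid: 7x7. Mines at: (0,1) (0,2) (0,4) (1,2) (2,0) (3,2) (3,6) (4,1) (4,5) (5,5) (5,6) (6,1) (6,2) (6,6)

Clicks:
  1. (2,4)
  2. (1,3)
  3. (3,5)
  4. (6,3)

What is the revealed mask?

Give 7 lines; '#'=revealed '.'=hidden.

Answer: .......
...###.
...###.
...###.
.......
.......
...#...

Derivation:
Click 1 (2,4) count=0: revealed 9 new [(1,3) (1,4) (1,5) (2,3) (2,4) (2,5) (3,3) (3,4) (3,5)] -> total=9
Click 2 (1,3) count=3: revealed 0 new [(none)] -> total=9
Click 3 (3,5) count=2: revealed 0 new [(none)] -> total=9
Click 4 (6,3) count=1: revealed 1 new [(6,3)] -> total=10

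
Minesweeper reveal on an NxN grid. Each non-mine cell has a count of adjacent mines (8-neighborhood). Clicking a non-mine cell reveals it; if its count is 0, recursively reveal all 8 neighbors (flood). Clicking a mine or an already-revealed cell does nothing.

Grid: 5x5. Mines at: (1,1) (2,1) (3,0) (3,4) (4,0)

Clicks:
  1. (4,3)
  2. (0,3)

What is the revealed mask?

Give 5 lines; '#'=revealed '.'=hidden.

Click 1 (4,3) count=1: revealed 1 new [(4,3)] -> total=1
Click 2 (0,3) count=0: revealed 9 new [(0,2) (0,3) (0,4) (1,2) (1,3) (1,4) (2,2) (2,3) (2,4)] -> total=10

Answer: ..###
..###
..###
.....
...#.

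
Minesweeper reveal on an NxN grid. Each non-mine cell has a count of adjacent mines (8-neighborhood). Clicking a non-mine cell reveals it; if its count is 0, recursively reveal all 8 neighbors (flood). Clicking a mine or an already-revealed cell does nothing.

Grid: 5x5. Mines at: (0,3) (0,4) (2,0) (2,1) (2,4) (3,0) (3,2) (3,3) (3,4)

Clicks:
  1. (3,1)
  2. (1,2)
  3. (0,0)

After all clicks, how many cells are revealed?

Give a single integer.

Answer: 7

Derivation:
Click 1 (3,1) count=4: revealed 1 new [(3,1)] -> total=1
Click 2 (1,2) count=2: revealed 1 new [(1,2)] -> total=2
Click 3 (0,0) count=0: revealed 5 new [(0,0) (0,1) (0,2) (1,0) (1,1)] -> total=7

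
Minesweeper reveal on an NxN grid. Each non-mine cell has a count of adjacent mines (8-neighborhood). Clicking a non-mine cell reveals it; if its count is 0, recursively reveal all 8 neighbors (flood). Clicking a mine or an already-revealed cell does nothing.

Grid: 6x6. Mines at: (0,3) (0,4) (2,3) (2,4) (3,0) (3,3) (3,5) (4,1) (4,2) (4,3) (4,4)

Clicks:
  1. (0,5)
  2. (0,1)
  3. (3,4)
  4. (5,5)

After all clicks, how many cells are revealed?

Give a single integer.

Click 1 (0,5) count=1: revealed 1 new [(0,5)] -> total=1
Click 2 (0,1) count=0: revealed 9 new [(0,0) (0,1) (0,2) (1,0) (1,1) (1,2) (2,0) (2,1) (2,2)] -> total=10
Click 3 (3,4) count=6: revealed 1 new [(3,4)] -> total=11
Click 4 (5,5) count=1: revealed 1 new [(5,5)] -> total=12

Answer: 12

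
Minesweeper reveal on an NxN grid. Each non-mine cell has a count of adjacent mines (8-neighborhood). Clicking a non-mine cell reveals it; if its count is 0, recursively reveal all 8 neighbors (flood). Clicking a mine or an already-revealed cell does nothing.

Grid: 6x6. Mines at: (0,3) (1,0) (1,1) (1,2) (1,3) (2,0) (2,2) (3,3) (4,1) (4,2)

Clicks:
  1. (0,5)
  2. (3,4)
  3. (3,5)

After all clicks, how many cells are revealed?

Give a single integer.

Click 1 (0,5) count=0: revealed 14 new [(0,4) (0,5) (1,4) (1,5) (2,4) (2,5) (3,4) (3,5) (4,3) (4,4) (4,5) (5,3) (5,4) (5,5)] -> total=14
Click 2 (3,4) count=1: revealed 0 new [(none)] -> total=14
Click 3 (3,5) count=0: revealed 0 new [(none)] -> total=14

Answer: 14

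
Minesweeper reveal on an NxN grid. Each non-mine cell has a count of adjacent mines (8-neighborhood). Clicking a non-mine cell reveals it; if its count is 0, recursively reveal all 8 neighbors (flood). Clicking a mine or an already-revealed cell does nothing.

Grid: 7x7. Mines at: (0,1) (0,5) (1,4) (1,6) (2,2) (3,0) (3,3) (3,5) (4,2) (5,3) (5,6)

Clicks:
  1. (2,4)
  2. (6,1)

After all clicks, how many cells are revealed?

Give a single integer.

Answer: 9

Derivation:
Click 1 (2,4) count=3: revealed 1 new [(2,4)] -> total=1
Click 2 (6,1) count=0: revealed 8 new [(4,0) (4,1) (5,0) (5,1) (5,2) (6,0) (6,1) (6,2)] -> total=9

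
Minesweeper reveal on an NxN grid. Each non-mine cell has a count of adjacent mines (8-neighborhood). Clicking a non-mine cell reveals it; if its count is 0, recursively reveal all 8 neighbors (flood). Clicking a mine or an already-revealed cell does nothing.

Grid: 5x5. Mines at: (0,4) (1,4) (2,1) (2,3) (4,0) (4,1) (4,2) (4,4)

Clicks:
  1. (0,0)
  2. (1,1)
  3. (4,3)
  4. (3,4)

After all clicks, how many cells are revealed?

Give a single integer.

Answer: 10

Derivation:
Click 1 (0,0) count=0: revealed 8 new [(0,0) (0,1) (0,2) (0,3) (1,0) (1,1) (1,2) (1,3)] -> total=8
Click 2 (1,1) count=1: revealed 0 new [(none)] -> total=8
Click 3 (4,3) count=2: revealed 1 new [(4,3)] -> total=9
Click 4 (3,4) count=2: revealed 1 new [(3,4)] -> total=10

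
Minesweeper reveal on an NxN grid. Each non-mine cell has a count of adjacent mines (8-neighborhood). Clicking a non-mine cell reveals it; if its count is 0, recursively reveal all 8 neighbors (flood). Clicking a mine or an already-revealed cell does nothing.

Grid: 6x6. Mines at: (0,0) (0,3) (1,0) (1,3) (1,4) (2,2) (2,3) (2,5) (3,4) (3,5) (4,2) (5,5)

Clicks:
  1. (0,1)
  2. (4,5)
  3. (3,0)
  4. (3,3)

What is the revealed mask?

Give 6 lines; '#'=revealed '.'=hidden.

Answer: .#....
......
##....
##.#..
##...#
##....

Derivation:
Click 1 (0,1) count=2: revealed 1 new [(0,1)] -> total=1
Click 2 (4,5) count=3: revealed 1 new [(4,5)] -> total=2
Click 3 (3,0) count=0: revealed 8 new [(2,0) (2,1) (3,0) (3,1) (4,0) (4,1) (5,0) (5,1)] -> total=10
Click 4 (3,3) count=4: revealed 1 new [(3,3)] -> total=11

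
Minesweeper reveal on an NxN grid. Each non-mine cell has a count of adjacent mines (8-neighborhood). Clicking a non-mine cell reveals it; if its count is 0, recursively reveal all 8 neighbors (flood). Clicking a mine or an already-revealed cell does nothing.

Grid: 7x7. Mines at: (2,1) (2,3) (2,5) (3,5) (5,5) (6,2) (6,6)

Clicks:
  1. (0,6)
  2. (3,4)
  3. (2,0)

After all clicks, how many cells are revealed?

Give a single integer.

Answer: 16

Derivation:
Click 1 (0,6) count=0: revealed 14 new [(0,0) (0,1) (0,2) (0,3) (0,4) (0,5) (0,6) (1,0) (1,1) (1,2) (1,3) (1,4) (1,5) (1,6)] -> total=14
Click 2 (3,4) count=3: revealed 1 new [(3,4)] -> total=15
Click 3 (2,0) count=1: revealed 1 new [(2,0)] -> total=16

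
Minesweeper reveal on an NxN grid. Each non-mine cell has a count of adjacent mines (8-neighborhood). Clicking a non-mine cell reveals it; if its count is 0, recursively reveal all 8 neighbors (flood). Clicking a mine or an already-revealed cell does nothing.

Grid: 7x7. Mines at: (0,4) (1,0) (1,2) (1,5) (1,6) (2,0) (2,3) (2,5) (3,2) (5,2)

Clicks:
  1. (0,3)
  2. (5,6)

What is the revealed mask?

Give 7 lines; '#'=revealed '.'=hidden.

Click 1 (0,3) count=2: revealed 1 new [(0,3)] -> total=1
Click 2 (5,6) count=0: revealed 16 new [(3,3) (3,4) (3,5) (3,6) (4,3) (4,4) (4,5) (4,6) (5,3) (5,4) (5,5) (5,6) (6,3) (6,4) (6,5) (6,6)] -> total=17

Answer: ...#...
.......
.......
...####
...####
...####
...####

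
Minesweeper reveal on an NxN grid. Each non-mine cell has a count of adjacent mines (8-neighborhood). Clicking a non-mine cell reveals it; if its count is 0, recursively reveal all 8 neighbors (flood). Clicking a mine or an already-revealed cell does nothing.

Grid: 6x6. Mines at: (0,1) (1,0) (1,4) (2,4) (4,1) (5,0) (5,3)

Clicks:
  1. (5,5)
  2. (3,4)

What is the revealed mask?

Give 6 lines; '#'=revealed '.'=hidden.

Answer: ......
......
......
....##
....##
....##

Derivation:
Click 1 (5,5) count=0: revealed 6 new [(3,4) (3,5) (4,4) (4,5) (5,4) (5,5)] -> total=6
Click 2 (3,4) count=1: revealed 0 new [(none)] -> total=6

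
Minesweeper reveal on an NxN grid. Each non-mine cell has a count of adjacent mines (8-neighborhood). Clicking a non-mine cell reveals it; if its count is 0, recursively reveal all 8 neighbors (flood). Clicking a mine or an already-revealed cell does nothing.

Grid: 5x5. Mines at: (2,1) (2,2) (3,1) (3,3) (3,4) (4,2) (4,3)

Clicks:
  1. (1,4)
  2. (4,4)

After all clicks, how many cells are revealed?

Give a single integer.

Click 1 (1,4) count=0: revealed 12 new [(0,0) (0,1) (0,2) (0,3) (0,4) (1,0) (1,1) (1,2) (1,3) (1,4) (2,3) (2,4)] -> total=12
Click 2 (4,4) count=3: revealed 1 new [(4,4)] -> total=13

Answer: 13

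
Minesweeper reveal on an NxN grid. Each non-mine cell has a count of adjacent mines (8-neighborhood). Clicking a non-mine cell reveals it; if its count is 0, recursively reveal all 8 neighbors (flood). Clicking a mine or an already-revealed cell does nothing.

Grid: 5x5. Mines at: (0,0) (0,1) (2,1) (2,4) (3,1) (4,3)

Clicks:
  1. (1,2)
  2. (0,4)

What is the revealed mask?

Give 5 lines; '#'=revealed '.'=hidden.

Answer: ..###
..###
.....
.....
.....

Derivation:
Click 1 (1,2) count=2: revealed 1 new [(1,2)] -> total=1
Click 2 (0,4) count=0: revealed 5 new [(0,2) (0,3) (0,4) (1,3) (1,4)] -> total=6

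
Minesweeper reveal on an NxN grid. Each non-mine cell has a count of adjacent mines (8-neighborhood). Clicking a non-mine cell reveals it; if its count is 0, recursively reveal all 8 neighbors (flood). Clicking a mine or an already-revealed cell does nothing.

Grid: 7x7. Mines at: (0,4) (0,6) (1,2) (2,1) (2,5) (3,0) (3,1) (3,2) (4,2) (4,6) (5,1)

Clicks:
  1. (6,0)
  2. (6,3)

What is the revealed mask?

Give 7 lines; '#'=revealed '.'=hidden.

Answer: .......
.......
.......
...###.
...###.
..#####
#.#####

Derivation:
Click 1 (6,0) count=1: revealed 1 new [(6,0)] -> total=1
Click 2 (6,3) count=0: revealed 16 new [(3,3) (3,4) (3,5) (4,3) (4,4) (4,5) (5,2) (5,3) (5,4) (5,5) (5,6) (6,2) (6,3) (6,4) (6,5) (6,6)] -> total=17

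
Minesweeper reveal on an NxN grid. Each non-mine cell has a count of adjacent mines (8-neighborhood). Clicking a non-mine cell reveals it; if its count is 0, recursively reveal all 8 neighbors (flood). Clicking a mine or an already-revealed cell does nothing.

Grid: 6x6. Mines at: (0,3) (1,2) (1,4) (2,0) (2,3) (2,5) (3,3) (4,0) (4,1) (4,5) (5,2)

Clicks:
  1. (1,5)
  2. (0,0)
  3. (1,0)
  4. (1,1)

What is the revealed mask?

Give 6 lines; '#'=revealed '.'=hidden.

Click 1 (1,5) count=2: revealed 1 new [(1,5)] -> total=1
Click 2 (0,0) count=0: revealed 4 new [(0,0) (0,1) (1,0) (1,1)] -> total=5
Click 3 (1,0) count=1: revealed 0 new [(none)] -> total=5
Click 4 (1,1) count=2: revealed 0 new [(none)] -> total=5

Answer: ##....
##...#
......
......
......
......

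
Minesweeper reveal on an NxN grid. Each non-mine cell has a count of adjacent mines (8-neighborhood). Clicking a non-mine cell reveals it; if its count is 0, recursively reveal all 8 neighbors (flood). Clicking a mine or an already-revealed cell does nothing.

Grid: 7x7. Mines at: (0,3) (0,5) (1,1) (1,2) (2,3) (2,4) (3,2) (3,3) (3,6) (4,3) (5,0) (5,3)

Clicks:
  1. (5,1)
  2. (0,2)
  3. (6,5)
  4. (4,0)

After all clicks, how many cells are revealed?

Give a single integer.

Click 1 (5,1) count=1: revealed 1 new [(5,1)] -> total=1
Click 2 (0,2) count=3: revealed 1 new [(0,2)] -> total=2
Click 3 (6,5) count=0: revealed 9 new [(4,4) (4,5) (4,6) (5,4) (5,5) (5,6) (6,4) (6,5) (6,6)] -> total=11
Click 4 (4,0) count=1: revealed 1 new [(4,0)] -> total=12

Answer: 12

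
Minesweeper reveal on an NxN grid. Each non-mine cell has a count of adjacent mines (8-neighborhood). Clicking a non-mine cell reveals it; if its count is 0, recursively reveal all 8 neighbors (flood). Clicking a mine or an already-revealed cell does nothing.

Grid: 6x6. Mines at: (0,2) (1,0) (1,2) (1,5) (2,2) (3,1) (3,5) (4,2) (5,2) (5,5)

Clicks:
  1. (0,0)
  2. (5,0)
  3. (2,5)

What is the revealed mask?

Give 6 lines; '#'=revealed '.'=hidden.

Click 1 (0,0) count=1: revealed 1 new [(0,0)] -> total=1
Click 2 (5,0) count=0: revealed 4 new [(4,0) (4,1) (5,0) (5,1)] -> total=5
Click 3 (2,5) count=2: revealed 1 new [(2,5)] -> total=6

Answer: #.....
......
.....#
......
##....
##....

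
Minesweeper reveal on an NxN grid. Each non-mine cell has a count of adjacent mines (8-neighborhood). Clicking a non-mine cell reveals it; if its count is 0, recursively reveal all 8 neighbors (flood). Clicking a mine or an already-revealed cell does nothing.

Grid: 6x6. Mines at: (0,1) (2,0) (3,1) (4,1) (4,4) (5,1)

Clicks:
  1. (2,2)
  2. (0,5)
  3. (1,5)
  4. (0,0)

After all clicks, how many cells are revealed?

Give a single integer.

Answer: 17

Derivation:
Click 1 (2,2) count=1: revealed 1 new [(2,2)] -> total=1
Click 2 (0,5) count=0: revealed 15 new [(0,2) (0,3) (0,4) (0,5) (1,2) (1,3) (1,4) (1,5) (2,3) (2,4) (2,5) (3,2) (3,3) (3,4) (3,5)] -> total=16
Click 3 (1,5) count=0: revealed 0 new [(none)] -> total=16
Click 4 (0,0) count=1: revealed 1 new [(0,0)] -> total=17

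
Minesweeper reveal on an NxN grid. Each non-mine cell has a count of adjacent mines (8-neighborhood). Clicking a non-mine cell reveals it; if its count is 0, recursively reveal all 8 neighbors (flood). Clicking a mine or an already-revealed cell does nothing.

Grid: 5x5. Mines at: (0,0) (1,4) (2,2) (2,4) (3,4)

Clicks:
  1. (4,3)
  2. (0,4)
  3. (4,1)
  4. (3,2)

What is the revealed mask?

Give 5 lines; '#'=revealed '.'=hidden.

Answer: ....#
##...
##...
####.
####.

Derivation:
Click 1 (4,3) count=1: revealed 1 new [(4,3)] -> total=1
Click 2 (0,4) count=1: revealed 1 new [(0,4)] -> total=2
Click 3 (4,1) count=0: revealed 11 new [(1,0) (1,1) (2,0) (2,1) (3,0) (3,1) (3,2) (3,3) (4,0) (4,1) (4,2)] -> total=13
Click 4 (3,2) count=1: revealed 0 new [(none)] -> total=13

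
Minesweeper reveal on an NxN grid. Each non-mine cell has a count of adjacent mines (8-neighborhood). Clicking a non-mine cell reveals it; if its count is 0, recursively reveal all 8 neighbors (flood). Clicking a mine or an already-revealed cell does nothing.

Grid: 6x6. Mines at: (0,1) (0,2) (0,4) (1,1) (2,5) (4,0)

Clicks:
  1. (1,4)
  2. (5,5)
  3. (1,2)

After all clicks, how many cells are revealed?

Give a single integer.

Click 1 (1,4) count=2: revealed 1 new [(1,4)] -> total=1
Click 2 (5,5) count=0: revealed 21 new [(1,2) (1,3) (2,1) (2,2) (2,3) (2,4) (3,1) (3,2) (3,3) (3,4) (3,5) (4,1) (4,2) (4,3) (4,4) (4,5) (5,1) (5,2) (5,3) (5,4) (5,5)] -> total=22
Click 3 (1,2) count=3: revealed 0 new [(none)] -> total=22

Answer: 22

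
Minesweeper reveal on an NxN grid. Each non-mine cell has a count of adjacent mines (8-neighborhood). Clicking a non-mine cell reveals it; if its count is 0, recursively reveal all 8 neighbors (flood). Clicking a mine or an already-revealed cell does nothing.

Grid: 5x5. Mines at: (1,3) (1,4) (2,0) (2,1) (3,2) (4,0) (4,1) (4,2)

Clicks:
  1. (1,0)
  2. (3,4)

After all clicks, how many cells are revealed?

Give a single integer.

Click 1 (1,0) count=2: revealed 1 new [(1,0)] -> total=1
Click 2 (3,4) count=0: revealed 6 new [(2,3) (2,4) (3,3) (3,4) (4,3) (4,4)] -> total=7

Answer: 7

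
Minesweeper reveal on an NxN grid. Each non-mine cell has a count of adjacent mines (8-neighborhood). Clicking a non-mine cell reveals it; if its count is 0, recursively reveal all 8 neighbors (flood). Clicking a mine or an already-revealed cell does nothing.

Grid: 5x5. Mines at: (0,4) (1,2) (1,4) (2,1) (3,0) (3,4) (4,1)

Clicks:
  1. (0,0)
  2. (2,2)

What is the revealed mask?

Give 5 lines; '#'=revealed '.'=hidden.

Answer: ##...
##...
..#..
.....
.....

Derivation:
Click 1 (0,0) count=0: revealed 4 new [(0,0) (0,1) (1,0) (1,1)] -> total=4
Click 2 (2,2) count=2: revealed 1 new [(2,2)] -> total=5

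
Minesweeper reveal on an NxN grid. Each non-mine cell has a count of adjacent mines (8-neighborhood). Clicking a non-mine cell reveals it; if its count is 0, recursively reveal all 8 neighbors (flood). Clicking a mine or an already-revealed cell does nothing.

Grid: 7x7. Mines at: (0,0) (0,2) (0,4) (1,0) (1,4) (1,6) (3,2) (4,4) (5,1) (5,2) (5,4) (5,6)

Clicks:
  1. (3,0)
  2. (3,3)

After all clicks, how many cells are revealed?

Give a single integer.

Click 1 (3,0) count=0: revealed 6 new [(2,0) (2,1) (3,0) (3,1) (4,0) (4,1)] -> total=6
Click 2 (3,3) count=2: revealed 1 new [(3,3)] -> total=7

Answer: 7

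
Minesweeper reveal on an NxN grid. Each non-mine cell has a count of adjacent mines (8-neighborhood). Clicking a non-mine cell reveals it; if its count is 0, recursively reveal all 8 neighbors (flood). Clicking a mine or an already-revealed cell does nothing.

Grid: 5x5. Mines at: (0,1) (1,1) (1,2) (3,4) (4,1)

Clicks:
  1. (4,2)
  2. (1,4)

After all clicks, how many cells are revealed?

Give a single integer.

Click 1 (4,2) count=1: revealed 1 new [(4,2)] -> total=1
Click 2 (1,4) count=0: revealed 6 new [(0,3) (0,4) (1,3) (1,4) (2,3) (2,4)] -> total=7

Answer: 7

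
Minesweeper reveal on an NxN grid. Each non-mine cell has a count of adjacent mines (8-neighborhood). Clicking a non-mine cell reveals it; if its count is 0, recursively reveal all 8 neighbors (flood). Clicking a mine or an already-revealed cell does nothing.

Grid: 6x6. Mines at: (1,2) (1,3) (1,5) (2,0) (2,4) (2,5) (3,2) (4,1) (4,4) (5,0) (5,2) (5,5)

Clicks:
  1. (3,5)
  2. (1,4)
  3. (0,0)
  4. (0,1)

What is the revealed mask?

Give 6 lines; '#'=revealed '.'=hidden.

Answer: ##....
##..#.
......
.....#
......
......

Derivation:
Click 1 (3,5) count=3: revealed 1 new [(3,5)] -> total=1
Click 2 (1,4) count=4: revealed 1 new [(1,4)] -> total=2
Click 3 (0,0) count=0: revealed 4 new [(0,0) (0,1) (1,0) (1,1)] -> total=6
Click 4 (0,1) count=1: revealed 0 new [(none)] -> total=6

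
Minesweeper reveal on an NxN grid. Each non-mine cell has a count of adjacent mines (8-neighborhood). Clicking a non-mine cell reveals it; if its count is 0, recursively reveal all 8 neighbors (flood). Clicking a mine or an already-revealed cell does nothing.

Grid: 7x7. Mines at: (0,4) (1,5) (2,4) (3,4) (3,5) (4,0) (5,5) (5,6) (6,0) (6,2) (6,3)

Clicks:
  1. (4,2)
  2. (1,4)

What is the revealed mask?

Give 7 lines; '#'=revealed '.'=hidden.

Answer: ####...
#####..
####...
####...
.###...
.###...
.......

Derivation:
Click 1 (4,2) count=0: revealed 22 new [(0,0) (0,1) (0,2) (0,3) (1,0) (1,1) (1,2) (1,3) (2,0) (2,1) (2,2) (2,3) (3,0) (3,1) (3,2) (3,3) (4,1) (4,2) (4,3) (5,1) (5,2) (5,3)] -> total=22
Click 2 (1,4) count=3: revealed 1 new [(1,4)] -> total=23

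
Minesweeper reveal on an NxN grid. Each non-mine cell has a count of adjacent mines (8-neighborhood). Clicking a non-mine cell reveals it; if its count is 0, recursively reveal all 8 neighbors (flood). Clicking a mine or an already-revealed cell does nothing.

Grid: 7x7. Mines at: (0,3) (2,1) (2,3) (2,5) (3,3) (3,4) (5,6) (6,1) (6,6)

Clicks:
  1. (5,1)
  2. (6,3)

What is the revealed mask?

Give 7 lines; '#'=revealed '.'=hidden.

Click 1 (5,1) count=1: revealed 1 new [(5,1)] -> total=1
Click 2 (6,3) count=0: revealed 12 new [(4,2) (4,3) (4,4) (4,5) (5,2) (5,3) (5,4) (5,5) (6,2) (6,3) (6,4) (6,5)] -> total=13

Answer: .......
.......
.......
.......
..####.
.#####.
..####.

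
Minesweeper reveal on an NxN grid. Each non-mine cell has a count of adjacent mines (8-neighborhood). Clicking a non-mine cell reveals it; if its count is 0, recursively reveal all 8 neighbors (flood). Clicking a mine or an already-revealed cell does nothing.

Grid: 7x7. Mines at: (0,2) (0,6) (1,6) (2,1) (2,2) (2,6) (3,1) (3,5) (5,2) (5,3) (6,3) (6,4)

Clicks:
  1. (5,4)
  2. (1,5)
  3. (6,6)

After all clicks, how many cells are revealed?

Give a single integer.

Answer: 8

Derivation:
Click 1 (5,4) count=3: revealed 1 new [(5,4)] -> total=1
Click 2 (1,5) count=3: revealed 1 new [(1,5)] -> total=2
Click 3 (6,6) count=0: revealed 6 new [(4,5) (4,6) (5,5) (5,6) (6,5) (6,6)] -> total=8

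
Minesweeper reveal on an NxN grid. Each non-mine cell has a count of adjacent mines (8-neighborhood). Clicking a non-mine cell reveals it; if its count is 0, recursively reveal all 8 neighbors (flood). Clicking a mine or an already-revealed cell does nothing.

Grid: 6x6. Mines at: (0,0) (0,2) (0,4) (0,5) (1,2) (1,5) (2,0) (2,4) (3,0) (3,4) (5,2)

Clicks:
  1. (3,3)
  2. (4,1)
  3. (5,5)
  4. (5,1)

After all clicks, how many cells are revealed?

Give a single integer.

Answer: 9

Derivation:
Click 1 (3,3) count=2: revealed 1 new [(3,3)] -> total=1
Click 2 (4,1) count=2: revealed 1 new [(4,1)] -> total=2
Click 3 (5,5) count=0: revealed 6 new [(4,3) (4,4) (4,5) (5,3) (5,4) (5,5)] -> total=8
Click 4 (5,1) count=1: revealed 1 new [(5,1)] -> total=9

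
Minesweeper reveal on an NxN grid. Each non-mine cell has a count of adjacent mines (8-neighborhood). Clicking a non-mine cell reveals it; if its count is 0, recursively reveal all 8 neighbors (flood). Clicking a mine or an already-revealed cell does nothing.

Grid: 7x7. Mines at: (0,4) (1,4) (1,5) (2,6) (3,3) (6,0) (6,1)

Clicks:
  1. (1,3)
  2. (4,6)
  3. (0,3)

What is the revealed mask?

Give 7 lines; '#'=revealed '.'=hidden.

Answer: ...#...
...#...
.......
....###
..#####
..#####
..#####

Derivation:
Click 1 (1,3) count=2: revealed 1 new [(1,3)] -> total=1
Click 2 (4,6) count=0: revealed 18 new [(3,4) (3,5) (3,6) (4,2) (4,3) (4,4) (4,5) (4,6) (5,2) (5,3) (5,4) (5,5) (5,6) (6,2) (6,3) (6,4) (6,5) (6,6)] -> total=19
Click 3 (0,3) count=2: revealed 1 new [(0,3)] -> total=20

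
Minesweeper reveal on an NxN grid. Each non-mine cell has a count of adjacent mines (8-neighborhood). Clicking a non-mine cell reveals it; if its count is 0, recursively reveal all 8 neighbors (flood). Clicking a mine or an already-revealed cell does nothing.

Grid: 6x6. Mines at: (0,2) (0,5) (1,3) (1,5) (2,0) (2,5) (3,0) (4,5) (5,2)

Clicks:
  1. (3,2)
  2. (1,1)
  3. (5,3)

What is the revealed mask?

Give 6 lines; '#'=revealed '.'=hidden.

Answer: ......
.#....
.####.
.####.
.####.
...#..

Derivation:
Click 1 (3,2) count=0: revealed 12 new [(2,1) (2,2) (2,3) (2,4) (3,1) (3,2) (3,3) (3,4) (4,1) (4,2) (4,3) (4,4)] -> total=12
Click 2 (1,1) count=2: revealed 1 new [(1,1)] -> total=13
Click 3 (5,3) count=1: revealed 1 new [(5,3)] -> total=14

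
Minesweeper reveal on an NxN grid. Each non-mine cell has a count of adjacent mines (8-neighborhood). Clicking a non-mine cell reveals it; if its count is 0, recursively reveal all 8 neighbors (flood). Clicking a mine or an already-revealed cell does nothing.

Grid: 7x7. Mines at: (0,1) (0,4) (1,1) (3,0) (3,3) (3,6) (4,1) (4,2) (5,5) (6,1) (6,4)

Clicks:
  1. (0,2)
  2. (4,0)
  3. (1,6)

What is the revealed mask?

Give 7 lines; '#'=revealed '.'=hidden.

Answer: ..#..##
.....##
.....##
.......
#......
.......
.......

Derivation:
Click 1 (0,2) count=2: revealed 1 new [(0,2)] -> total=1
Click 2 (4,0) count=2: revealed 1 new [(4,0)] -> total=2
Click 3 (1,6) count=0: revealed 6 new [(0,5) (0,6) (1,5) (1,6) (2,5) (2,6)] -> total=8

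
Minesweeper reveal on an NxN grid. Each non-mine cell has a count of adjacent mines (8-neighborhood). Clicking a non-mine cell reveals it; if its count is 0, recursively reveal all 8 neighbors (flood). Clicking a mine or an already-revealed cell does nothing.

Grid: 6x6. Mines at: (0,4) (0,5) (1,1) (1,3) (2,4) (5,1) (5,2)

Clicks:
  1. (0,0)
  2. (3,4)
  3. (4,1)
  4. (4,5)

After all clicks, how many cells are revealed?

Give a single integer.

Answer: 11

Derivation:
Click 1 (0,0) count=1: revealed 1 new [(0,0)] -> total=1
Click 2 (3,4) count=1: revealed 1 new [(3,4)] -> total=2
Click 3 (4,1) count=2: revealed 1 new [(4,1)] -> total=3
Click 4 (4,5) count=0: revealed 8 new [(3,3) (3,5) (4,3) (4,4) (4,5) (5,3) (5,4) (5,5)] -> total=11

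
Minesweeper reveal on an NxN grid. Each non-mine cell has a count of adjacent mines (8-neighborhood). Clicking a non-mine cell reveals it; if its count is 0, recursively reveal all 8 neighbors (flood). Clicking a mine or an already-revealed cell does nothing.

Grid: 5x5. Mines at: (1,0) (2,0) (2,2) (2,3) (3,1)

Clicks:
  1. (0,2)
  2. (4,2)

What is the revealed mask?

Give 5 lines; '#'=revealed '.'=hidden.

Answer: .####
.####
.....
.....
..#..

Derivation:
Click 1 (0,2) count=0: revealed 8 new [(0,1) (0,2) (0,3) (0,4) (1,1) (1,2) (1,3) (1,4)] -> total=8
Click 2 (4,2) count=1: revealed 1 new [(4,2)] -> total=9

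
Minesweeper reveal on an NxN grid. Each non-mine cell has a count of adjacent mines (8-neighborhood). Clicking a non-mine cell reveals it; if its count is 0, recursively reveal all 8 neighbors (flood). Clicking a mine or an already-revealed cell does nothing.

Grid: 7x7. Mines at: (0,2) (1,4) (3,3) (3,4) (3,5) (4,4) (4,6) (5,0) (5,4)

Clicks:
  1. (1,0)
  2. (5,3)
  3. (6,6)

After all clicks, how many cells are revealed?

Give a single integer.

Click 1 (1,0) count=0: revealed 14 new [(0,0) (0,1) (1,0) (1,1) (1,2) (2,0) (2,1) (2,2) (3,0) (3,1) (3,2) (4,0) (4,1) (4,2)] -> total=14
Click 2 (5,3) count=2: revealed 1 new [(5,3)] -> total=15
Click 3 (6,6) count=0: revealed 4 new [(5,5) (5,6) (6,5) (6,6)] -> total=19

Answer: 19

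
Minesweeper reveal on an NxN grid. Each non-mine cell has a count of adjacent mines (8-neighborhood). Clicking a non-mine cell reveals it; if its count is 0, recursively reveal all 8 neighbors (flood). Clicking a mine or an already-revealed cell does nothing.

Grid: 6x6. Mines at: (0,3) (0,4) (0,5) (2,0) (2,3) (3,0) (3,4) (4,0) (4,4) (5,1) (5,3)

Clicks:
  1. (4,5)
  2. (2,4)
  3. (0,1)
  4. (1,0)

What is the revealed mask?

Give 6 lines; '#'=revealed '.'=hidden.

Answer: ###...
###...
....#.
......
.....#
......

Derivation:
Click 1 (4,5) count=2: revealed 1 new [(4,5)] -> total=1
Click 2 (2,4) count=2: revealed 1 new [(2,4)] -> total=2
Click 3 (0,1) count=0: revealed 6 new [(0,0) (0,1) (0,2) (1,0) (1,1) (1,2)] -> total=8
Click 4 (1,0) count=1: revealed 0 new [(none)] -> total=8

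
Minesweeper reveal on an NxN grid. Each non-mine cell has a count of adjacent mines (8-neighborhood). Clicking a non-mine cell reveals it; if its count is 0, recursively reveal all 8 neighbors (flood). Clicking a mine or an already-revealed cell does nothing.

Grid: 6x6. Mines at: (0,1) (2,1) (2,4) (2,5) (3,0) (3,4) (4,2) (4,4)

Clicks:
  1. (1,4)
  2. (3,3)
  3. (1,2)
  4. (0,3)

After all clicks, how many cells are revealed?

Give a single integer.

Click 1 (1,4) count=2: revealed 1 new [(1,4)] -> total=1
Click 2 (3,3) count=4: revealed 1 new [(3,3)] -> total=2
Click 3 (1,2) count=2: revealed 1 new [(1,2)] -> total=3
Click 4 (0,3) count=0: revealed 6 new [(0,2) (0,3) (0,4) (0,5) (1,3) (1,5)] -> total=9

Answer: 9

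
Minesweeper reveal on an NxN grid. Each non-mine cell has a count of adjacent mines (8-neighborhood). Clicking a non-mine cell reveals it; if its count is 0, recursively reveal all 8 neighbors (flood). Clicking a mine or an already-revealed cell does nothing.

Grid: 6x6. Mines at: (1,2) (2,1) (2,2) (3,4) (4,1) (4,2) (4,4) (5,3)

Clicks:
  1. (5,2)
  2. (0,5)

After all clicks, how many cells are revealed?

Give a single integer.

Answer: 10

Derivation:
Click 1 (5,2) count=3: revealed 1 new [(5,2)] -> total=1
Click 2 (0,5) count=0: revealed 9 new [(0,3) (0,4) (0,5) (1,3) (1,4) (1,5) (2,3) (2,4) (2,5)] -> total=10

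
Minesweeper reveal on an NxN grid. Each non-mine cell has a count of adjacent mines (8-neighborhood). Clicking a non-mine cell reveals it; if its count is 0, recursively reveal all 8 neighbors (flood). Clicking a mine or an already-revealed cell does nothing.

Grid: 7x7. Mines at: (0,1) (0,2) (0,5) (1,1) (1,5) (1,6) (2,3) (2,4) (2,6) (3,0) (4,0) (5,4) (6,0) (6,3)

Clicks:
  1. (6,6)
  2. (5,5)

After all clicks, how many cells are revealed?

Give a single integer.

Click 1 (6,6) count=0: revealed 8 new [(3,5) (3,6) (4,5) (4,6) (5,5) (5,6) (6,5) (6,6)] -> total=8
Click 2 (5,5) count=1: revealed 0 new [(none)] -> total=8

Answer: 8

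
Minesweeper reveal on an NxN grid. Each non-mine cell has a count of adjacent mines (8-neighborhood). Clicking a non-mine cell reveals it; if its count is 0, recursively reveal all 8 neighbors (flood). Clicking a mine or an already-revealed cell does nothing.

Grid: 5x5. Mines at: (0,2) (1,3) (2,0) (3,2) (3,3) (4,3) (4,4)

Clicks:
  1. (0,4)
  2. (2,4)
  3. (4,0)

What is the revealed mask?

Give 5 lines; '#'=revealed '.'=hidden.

Click 1 (0,4) count=1: revealed 1 new [(0,4)] -> total=1
Click 2 (2,4) count=2: revealed 1 new [(2,4)] -> total=2
Click 3 (4,0) count=0: revealed 4 new [(3,0) (3,1) (4,0) (4,1)] -> total=6

Answer: ....#
.....
....#
##...
##...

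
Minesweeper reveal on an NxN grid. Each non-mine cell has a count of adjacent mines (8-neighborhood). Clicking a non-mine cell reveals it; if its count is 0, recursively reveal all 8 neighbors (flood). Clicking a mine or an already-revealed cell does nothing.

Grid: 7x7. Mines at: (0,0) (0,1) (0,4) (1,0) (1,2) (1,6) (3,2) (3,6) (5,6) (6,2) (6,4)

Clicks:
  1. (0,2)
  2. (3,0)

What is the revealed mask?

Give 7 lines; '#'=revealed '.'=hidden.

Click 1 (0,2) count=2: revealed 1 new [(0,2)] -> total=1
Click 2 (3,0) count=0: revealed 10 new [(2,0) (2,1) (3,0) (3,1) (4,0) (4,1) (5,0) (5,1) (6,0) (6,1)] -> total=11

Answer: ..#....
.......
##.....
##.....
##.....
##.....
##.....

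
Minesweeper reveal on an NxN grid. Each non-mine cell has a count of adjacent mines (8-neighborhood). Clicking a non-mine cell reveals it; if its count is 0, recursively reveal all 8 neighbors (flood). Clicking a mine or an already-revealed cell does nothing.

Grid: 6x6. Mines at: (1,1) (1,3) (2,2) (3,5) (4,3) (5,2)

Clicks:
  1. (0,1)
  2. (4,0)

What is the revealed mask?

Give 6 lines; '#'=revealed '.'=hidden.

Answer: .#....
......
##....
##....
##....
##....

Derivation:
Click 1 (0,1) count=1: revealed 1 new [(0,1)] -> total=1
Click 2 (4,0) count=0: revealed 8 new [(2,0) (2,1) (3,0) (3,1) (4,0) (4,1) (5,0) (5,1)] -> total=9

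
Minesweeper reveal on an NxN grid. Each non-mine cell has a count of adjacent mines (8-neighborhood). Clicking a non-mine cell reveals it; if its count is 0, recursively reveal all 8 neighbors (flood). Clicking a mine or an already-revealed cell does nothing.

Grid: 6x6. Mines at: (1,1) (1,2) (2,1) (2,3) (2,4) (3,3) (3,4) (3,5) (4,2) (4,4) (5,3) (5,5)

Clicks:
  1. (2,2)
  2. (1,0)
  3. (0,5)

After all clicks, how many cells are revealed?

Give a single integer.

Click 1 (2,2) count=5: revealed 1 new [(2,2)] -> total=1
Click 2 (1,0) count=2: revealed 1 new [(1,0)] -> total=2
Click 3 (0,5) count=0: revealed 6 new [(0,3) (0,4) (0,5) (1,3) (1,4) (1,5)] -> total=8

Answer: 8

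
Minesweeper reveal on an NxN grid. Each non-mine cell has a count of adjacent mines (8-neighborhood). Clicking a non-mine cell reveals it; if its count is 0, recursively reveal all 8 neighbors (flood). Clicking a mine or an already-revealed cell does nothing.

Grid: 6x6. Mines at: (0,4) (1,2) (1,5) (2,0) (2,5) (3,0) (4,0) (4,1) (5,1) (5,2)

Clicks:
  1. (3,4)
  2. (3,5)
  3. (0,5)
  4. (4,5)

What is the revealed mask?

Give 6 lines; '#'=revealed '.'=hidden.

Click 1 (3,4) count=1: revealed 1 new [(3,4)] -> total=1
Click 2 (3,5) count=1: revealed 1 new [(3,5)] -> total=2
Click 3 (0,5) count=2: revealed 1 new [(0,5)] -> total=3
Click 4 (4,5) count=0: revealed 12 new [(2,2) (2,3) (2,4) (3,2) (3,3) (4,2) (4,3) (4,4) (4,5) (5,3) (5,4) (5,5)] -> total=15

Answer: .....#
......
..###.
..####
..####
...###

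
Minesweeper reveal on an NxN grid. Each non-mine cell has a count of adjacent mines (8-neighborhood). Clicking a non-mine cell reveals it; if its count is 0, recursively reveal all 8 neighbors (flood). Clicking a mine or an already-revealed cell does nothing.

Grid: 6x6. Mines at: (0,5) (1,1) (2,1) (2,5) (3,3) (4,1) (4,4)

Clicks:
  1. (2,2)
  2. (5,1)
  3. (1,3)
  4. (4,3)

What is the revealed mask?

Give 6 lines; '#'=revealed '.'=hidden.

Click 1 (2,2) count=3: revealed 1 new [(2,2)] -> total=1
Click 2 (5,1) count=1: revealed 1 new [(5,1)] -> total=2
Click 3 (1,3) count=0: revealed 8 new [(0,2) (0,3) (0,4) (1,2) (1,3) (1,4) (2,3) (2,4)] -> total=10
Click 4 (4,3) count=2: revealed 1 new [(4,3)] -> total=11

Answer: ..###.
..###.
..###.
......
...#..
.#....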